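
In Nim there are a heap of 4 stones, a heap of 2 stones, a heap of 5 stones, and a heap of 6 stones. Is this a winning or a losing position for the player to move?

Winning position

Compute the nim-sum pairwise:
4 ⊕ 2 = 6
6 ⊕ 5 = 3
3 ⊕ 6 = 5
The nim-sum is 5 ≠ 0, so this is an N-position: the player to move can win.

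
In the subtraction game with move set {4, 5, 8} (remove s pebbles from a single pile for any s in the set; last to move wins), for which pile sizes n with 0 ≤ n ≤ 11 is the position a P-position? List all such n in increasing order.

0, 1, 2, 3

Grundy values for subtraction set {4, 5, 8}:
k:     0  1  2  3  4  5  6  7  8  9 10 11
g(k):  0  0  0  0  1  1  1  1  2  2  2  2
The P-positions (g = 0) in 0..11 are 0, 1, 2, 3.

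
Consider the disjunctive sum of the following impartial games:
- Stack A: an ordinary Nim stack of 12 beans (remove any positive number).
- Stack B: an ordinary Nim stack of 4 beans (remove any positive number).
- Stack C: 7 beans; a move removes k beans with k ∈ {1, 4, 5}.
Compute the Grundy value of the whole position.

11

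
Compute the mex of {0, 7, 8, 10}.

1

0 is in the set but 1 is not, so the mex is 1.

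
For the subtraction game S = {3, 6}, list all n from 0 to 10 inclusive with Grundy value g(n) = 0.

0, 1, 2, 9, 10

Grundy values for subtraction set {3, 6}:
k:     0  1  2  3  4  5  6  7  8  9 10
g(k):  0  0  0  1  1  1  2  2  2  0  0
The P-positions (g = 0) in 0..10 are 0, 1, 2, 9, 10.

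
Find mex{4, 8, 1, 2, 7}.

0

0 is not in the set, so the mex is 0.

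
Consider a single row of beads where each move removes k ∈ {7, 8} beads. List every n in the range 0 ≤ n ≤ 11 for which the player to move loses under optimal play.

0, 1, 2, 3, 4, 5, 6

Compute g(0), g(1), … for moves {7, 8}:
k:     0  1  2  3  4  5  6  7  8  9 10 11
g(k):  0  0  0  0  0  0  0  1  1  1  1  1
The P-positions (g = 0) in 0..11 are 0, 1, 2, 3, 4, 5, 6.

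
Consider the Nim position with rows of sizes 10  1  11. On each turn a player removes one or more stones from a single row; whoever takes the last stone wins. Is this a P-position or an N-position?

P-position

Nim-sum: 10 XOR 1 XOR 11 = 0.
The nim-sum is 0, so this is a P-position: the player to move is in a losing position under optimal play.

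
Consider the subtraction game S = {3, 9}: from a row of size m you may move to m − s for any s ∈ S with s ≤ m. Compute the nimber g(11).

1

Compute g(0), g(1), … for moves {3, 9}:
g(0) = mex{} = 0
g(1) = mex{} = 0
g(2) = mex{} = 0
g(3) = mex{0} = 1
g(4) = mex{0} = 1
g(5) = mex{0} = 1
g(6) = mex{1} = 0
g(7) = mex{1} = 0
g(8) = mex{1} = 0
g(9) = mex{0} = 1
g(10) = mex{0} = 1
g(11) = mex{0} = 1
So g(11) = 1.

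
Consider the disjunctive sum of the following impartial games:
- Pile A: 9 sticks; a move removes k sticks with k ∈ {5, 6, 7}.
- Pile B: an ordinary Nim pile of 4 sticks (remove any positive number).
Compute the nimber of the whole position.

For pile A, compute g(0), g(1), … with moves {5, 6, 7}:
k:     0  1  2  3  4  5  6  7  8  9
g(k):  0  0  0  0  0  1  1  1  1  1
So g(9) = 1.
Pile B is a plain Nim pile of size 4, so its Grundy value is 4.
The value of a disjunctive sum is the nim-sum of the parts.
Combined value = 1 XOR 4 = 5.

5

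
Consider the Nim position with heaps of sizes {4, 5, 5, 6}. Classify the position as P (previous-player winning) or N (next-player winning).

N-position

Nim-sum: 4 ⊕ 5 ⊕ 5 ⊕ 6 = 2.
The nim-sum is 2 ≠ 0, so this is an N-position: the player to move can win.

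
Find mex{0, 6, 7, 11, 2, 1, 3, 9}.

4

The values 0, 1, 2, 3 are all present; 4 is the first non-negative integer missing from the set.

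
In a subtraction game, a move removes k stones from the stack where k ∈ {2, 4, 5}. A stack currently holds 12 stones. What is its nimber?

2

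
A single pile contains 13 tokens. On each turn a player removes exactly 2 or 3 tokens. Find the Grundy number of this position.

Compute g(0), g(1), … for moves {2, 3}:
k:     0  1  2  3  4  5  6  7  8  9 10 11 12 13
g(k):  0  0  1  1  2  0  0  1  1  2  0  0  1  1
So g(13) = 1.

1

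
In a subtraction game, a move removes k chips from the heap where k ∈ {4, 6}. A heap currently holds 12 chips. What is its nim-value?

Compute g(0), g(1), … for moves {4, 6}:
g(0) = mex{} = 0
g(1) = mex{} = 0
g(2) = mex{} = 0
g(3) = mex{} = 0
g(4) = mex{0} = 1
g(5) = mex{0} = 1
g(6) = mex{0} = 1
g(7) = mex{0} = 1
g(8) = mex{0,1} = 2
g(9) = mex{0,1} = 2
g(10) = mex{1} = 0
g(11) = mex{1} = 0
g(12) = mex{1,2} = 0
So g(12) = 0.

0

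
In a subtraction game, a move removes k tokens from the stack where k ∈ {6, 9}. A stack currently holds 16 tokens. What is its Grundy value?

0

Build the Grundy sequence with g(k) = mex{g(k−s) : s ∈ {6, 9}, s ≤ k}:
k:     0  1  2  3  4  5  6  7  8  9 10 11 12 13 14 15 16
g(k):  0  0  0  0  0  0  1  1  1  1  1  1  2  2  2  0  0
So g(16) = 0.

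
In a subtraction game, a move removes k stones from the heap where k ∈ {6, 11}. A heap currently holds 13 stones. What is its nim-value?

Build the Grundy sequence with g(k) = mex{g(k−s) : s ∈ {6, 11}, s ≤ k}:
k:     0  1  2  3  4  5  6  7  8  9 10 11 12 13
g(k):  0  0  0  0  0  0  1  1  1  1  1  1  2  2
So g(13) = 2.

2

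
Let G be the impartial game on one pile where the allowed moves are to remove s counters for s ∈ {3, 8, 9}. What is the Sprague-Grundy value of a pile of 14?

Grundy values for subtraction set {3, 8, 9}:
g(0) = mex{} = 0
g(1) = mex{} = 0
g(2) = mex{} = 0
g(3) = mex{0} = 1
g(4) = mex{0} = 1
g(5) = mex{0} = 1
g(6) = mex{1} = 0
g(7) = mex{1} = 0
g(8) = mex{0,1} = 2
g(9) = mex{0} = 1
g(10) = mex{0} = 1
g(11) = mex{0,1,2} = 3
g(12) = mex{1} = 0
g(13) = mex{1} = 0
g(14) = mex{0,1,3} = 2
So g(14) = 2.

2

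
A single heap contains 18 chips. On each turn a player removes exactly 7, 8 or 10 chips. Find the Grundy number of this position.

Compute g(0), g(1), … for moves {7, 8, 10}:
k:     0  1  2  3  4  5  6  7  8  9 10 11 12 13 14 15 16 17 18
g(k):  0  0  0  0  0  0  0  1  1  1  1  1  1  1  2  2  2  0  0
So g(18) = 0.

0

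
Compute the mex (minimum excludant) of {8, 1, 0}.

The values 0, 1 are all present; 2 is the first non-negative integer missing from the set.

2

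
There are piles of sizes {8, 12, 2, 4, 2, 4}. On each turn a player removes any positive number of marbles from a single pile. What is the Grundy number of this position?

4

Compute the nim-sum pairwise:
8 ⊕ 12 = 4
4 ⊕ 2 = 6
6 ⊕ 4 = 2
2 ⊕ 2 = 0
0 ⊕ 4 = 4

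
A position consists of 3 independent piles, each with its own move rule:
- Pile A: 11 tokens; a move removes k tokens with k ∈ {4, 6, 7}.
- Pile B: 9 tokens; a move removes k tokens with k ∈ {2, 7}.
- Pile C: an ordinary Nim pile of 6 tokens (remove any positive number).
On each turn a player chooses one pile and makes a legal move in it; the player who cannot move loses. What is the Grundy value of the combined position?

6

Build the Grundy sequence for pile A with g(k) = mex{g(k−s) : s ∈ {4, 6, 7}, s ≤ k}:
k:     0  1  2  3  4  5  6  7  8  9 10 11
g(k):  0  0  0  0  1  1  1  1  2  2  2  0
So g(11) = 0.
Build the Grundy sequence for pile B with g(k) = mex{g(k−s) : s ∈ {2, 7}, s ≤ k}:
g(0) = mex{} = 0
g(1) = mex{} = 0
g(2) = mex{0} = 1
g(3) = mex{0} = 1
g(4) = mex{1} = 0
g(5) = mex{1} = 0
g(6) = mex{0} = 1
g(7) = mex{0} = 1
g(8) = mex{0,1} = 2
g(9) = mex{1} = 0
So g(9) = 0.
Pile C is a plain Nim pile of size 6, so its Grundy value is 6.
By the Sprague-Grundy theorem, the Grundy value of a sum of independent games is the XOR of the component values.
Combined value = 0 ⊕ 0 ⊕ 6 = 6.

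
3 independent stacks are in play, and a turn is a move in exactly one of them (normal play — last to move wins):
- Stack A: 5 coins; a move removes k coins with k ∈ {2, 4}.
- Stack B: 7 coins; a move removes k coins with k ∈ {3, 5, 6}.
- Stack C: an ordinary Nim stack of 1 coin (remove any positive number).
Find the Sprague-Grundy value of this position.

1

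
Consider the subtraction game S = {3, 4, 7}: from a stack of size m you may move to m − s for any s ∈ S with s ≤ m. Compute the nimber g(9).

Compute g(0), g(1), … for moves {3, 4, 7}:
g(0) = mex{} = 0
g(1) = mex{} = 0
g(2) = mex{} = 0
g(3) = mex{0} = 1
g(4) = mex{0} = 1
g(5) = mex{0} = 1
g(6) = mex{0,1} = 2
g(7) = mex{0,1} = 2
g(8) = mex{0,1} = 2
g(9) = mex{0,1,2} = 3
So g(9) = 3.

3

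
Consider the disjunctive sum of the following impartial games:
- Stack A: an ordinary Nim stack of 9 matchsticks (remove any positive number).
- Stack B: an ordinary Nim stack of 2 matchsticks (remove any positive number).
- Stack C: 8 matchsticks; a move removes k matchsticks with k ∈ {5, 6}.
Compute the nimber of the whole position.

Stack A is a plain Nim stack of size 9, so its Grundy value is 9.
Stack B is a plain Nim stack of size 2, so its Grundy value is 2.
Build the Grundy sequence for stack C with g(k) = mex{g(k−s) : s ∈ {5, 6}, s ≤ k}:
k:     0  1  2  3  4  5  6  7  8
g(k):  0  0  0  0  0  1  1  1  1
So g(8) = 1.
By the Sprague-Grundy theorem, the Grundy value of a sum of independent games is the XOR of the component values.
Combined value = 9 XOR 2 XOR 1 = 10.

10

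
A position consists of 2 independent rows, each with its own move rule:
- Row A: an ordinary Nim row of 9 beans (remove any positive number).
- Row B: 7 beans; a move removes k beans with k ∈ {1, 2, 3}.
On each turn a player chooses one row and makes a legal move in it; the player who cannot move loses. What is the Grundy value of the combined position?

10

Row A is a plain Nim row of size 9, so its Grundy value is 9.
Build the Grundy sequence for row B with g(k) = mex{g(k−s) : s ∈ {1, 2, 3}, s ≤ k}:
g(0) = mex{} = 0
g(1) = mex{0} = 1
g(2) = mex{0,1} = 2
g(3) = mex{0,1,2} = 3
g(4) = mex{1,2,3} = 0
g(5) = mex{0,2,3} = 1
g(6) = mex{0,1,3} = 2
g(7) = mex{0,1,2} = 3
So g(7) = 3.
By the Sprague-Grundy theorem, the Grundy value of a sum of independent games is the XOR of the component values.
Combined value = 9 ⊕ 3 = 10.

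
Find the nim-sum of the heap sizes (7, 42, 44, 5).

4

Compute the nim-sum pairwise:
7 ⊕ 42 = 45
45 ⊕ 44 = 1
1 ⊕ 5 = 4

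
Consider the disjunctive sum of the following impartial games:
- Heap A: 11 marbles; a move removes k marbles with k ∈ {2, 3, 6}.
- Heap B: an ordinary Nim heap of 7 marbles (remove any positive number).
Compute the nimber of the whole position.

6

Grundy values for heap A (subtraction set {2, 3, 6}):
g(0) = mex{} = 0
g(1) = mex{} = 0
g(2) = mex{0} = 1
g(3) = mex{0} = 1
g(4) = mex{0,1} = 2
g(5) = mex{1} = 0
g(6) = mex{0,1,2} = 3
g(7) = mex{0,2} = 1
g(8) = mex{0,1,3} = 2
g(9) = mex{1,3} = 0
g(10) = mex{1,2} = 0
g(11) = mex{0,2} = 1
So g(11) = 1.
Heap B is a plain Nim heap of size 7, so its Grundy value is 7.
By the Sprague-Grundy theorem, the Grundy value of a sum of independent games is the XOR of the component values.
Combined value = 1 XOR 7 = 6.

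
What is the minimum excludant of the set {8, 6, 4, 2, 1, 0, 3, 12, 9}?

The values 0, 1, 2, 3, 4 are all present; 5 is the first non-negative integer missing from the set.

5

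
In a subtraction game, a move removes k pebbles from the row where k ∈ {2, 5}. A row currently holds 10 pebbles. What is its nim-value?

1

Compute g(0), g(1), … for moves {2, 5}:
k:     0  1  2  3  4  5  6  7  8  9 10
g(k):  0  0  1  1  0  2  1  0  0  1  1
So g(10) = 1.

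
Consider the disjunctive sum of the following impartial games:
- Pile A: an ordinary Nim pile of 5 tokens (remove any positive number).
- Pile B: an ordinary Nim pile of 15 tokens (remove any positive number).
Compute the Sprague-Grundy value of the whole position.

Pile A is a plain Nim pile of size 5, so its Grundy value is 5.
Pile B is a plain Nim pile of size 15, so its Grundy value is 15.
The value of a disjunctive sum is the nim-sum of the parts.
Combined value = 5 XOR 15 = 10.

10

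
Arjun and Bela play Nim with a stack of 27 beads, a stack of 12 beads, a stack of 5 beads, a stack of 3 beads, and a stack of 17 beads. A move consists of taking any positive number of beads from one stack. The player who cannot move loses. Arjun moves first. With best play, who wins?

Bela wins

Compute the nim-sum pairwise:
27 ⊕ 12 = 23
23 ⊕ 5 = 18
18 ⊕ 3 = 17
17 ⊕ 17 = 0
The nim-sum is 0, so this is a P-position: the player to move is in a losing position under optimal play; Arjun is about to move from it and so loses — Bela wins.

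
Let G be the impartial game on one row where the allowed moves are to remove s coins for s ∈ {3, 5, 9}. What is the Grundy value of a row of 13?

Compute g(0), g(1), … for moves {3, 5, 9}:
g(0) = mex{} = 0
g(1) = mex{} = 0
g(2) = mex{} = 0
g(3) = mex{0} = 1
g(4) = mex{0} = 1
g(5) = mex{0} = 1
g(6) = mex{0,1} = 2
g(7) = mex{0,1} = 2
g(8) = mex{1} = 0
g(9) = mex{0,1,2} = 3
g(10) = mex{0,1,2} = 3
g(11) = mex{0,2} = 1
g(12) = mex{1,2,3} = 0
g(13) = mex{0,1,3} = 2
So g(13) = 2.

2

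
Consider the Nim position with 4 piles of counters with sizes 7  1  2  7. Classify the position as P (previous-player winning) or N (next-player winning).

N-position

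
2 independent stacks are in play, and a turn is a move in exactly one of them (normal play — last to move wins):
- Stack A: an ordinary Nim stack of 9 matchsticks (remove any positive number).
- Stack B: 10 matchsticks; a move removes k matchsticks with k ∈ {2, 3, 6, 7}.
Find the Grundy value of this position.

Stack A is a plain Nim stack of size 9, so its Grundy value is 9.
Build the Grundy sequence for stack B with g(k) = mex{g(k−s) : s ∈ {2, 3, 6, 7}, s ≤ k}:
g(0) = mex{} = 0
g(1) = mex{} = 0
g(2) = mex{0} = 1
g(3) = mex{0} = 1
g(4) = mex{0,1} = 2
g(5) = mex{1} = 0
g(6) = mex{0,1,2} = 3
g(7) = mex{0,2} = 1
g(8) = mex{0,1,3} = 2
g(9) = mex{1,3} = 0
g(10) = mex{1,2} = 0
So g(10) = 0.
By the Sprague-Grundy theorem, the Grundy value of a sum of independent games is the XOR of the component values.
Combined value = 9 XOR 0 = 9.

9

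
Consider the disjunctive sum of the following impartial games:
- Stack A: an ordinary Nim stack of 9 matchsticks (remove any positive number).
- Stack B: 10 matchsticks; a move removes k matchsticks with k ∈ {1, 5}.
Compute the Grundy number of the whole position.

9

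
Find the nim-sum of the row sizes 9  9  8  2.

10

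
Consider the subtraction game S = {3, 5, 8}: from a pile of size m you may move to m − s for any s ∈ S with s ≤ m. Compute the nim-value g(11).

Grundy values for subtraction set {3, 5, 8}:
k:     0  1  2  3  4  5  6  7  8  9 10 11
g(k):  0  0  0  1  1  1  2  2  2  3  3  0
So g(11) = 0.

0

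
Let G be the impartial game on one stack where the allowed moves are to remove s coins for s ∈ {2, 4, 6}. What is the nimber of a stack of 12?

2

Grundy values for subtraction set {2, 4, 6}:
g(0) = mex{} = 0
g(1) = mex{} = 0
g(2) = mex{0} = 1
g(3) = mex{0} = 1
g(4) = mex{0,1} = 2
g(5) = mex{0,1} = 2
g(6) = mex{0,1,2} = 3
g(7) = mex{0,1,2} = 3
g(8) = mex{1,2,3} = 0
g(9) = mex{1,2,3} = 0
g(10) = mex{0,2,3} = 1
g(11) = mex{0,2,3} = 1
g(12) = mex{0,1,3} = 2
So g(12) = 2.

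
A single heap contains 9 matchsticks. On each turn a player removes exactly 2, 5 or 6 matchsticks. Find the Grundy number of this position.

2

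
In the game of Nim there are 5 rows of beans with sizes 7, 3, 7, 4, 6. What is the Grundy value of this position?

Compute the nim-sum pairwise:
7 XOR 3 = 4
4 XOR 7 = 3
3 XOR 4 = 7
7 XOR 6 = 1

1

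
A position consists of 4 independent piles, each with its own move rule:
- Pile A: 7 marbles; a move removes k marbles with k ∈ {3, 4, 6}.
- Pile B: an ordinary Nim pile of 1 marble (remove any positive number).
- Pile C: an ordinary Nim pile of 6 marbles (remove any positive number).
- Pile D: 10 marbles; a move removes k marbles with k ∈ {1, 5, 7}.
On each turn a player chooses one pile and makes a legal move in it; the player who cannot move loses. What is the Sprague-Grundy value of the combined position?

5

Build the Grundy sequence for pile A with g(k) = mex{g(k−s) : s ∈ {3, 4, 6}, s ≤ k}:
k:     0  1  2  3  4  5  6  7
g(k):  0  0  0  1  1  1  2  2
So g(7) = 2.
Pile B is a plain Nim pile of size 1, so its Grundy value is 1.
Pile C is a plain Nim pile of size 6, so its Grundy value is 6.
For pile D, compute g(0), g(1), … with moves {1, 5, 7}:
k:     0  1  2  3  4  5  6  7  8  9 10
g(k):  0  1  0  1  0  1  0  1  0  1  0
So g(10) = 0.
The value of a disjunctive sum is the nim-sum of the parts.
Combined value = 2 ⊕ 1 ⊕ 6 ⊕ 0 = 5.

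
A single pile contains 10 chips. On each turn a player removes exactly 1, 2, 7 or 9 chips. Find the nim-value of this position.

4

Build the Grundy sequence with g(k) = mex{g(k−s) : s ∈ {1, 2, 7, 9}, s ≤ k}:
k:     0  1  2  3  4  5  6  7  8  9 10
g(k):  0  1  2  0  1  2  0  1  2  3  4
So g(10) = 4.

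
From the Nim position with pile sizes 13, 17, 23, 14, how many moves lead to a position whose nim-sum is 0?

3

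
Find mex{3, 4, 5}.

0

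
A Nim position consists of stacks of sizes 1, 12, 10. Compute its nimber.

7

Nim-sum: 1 ⊕ 12 ⊕ 10 = 7.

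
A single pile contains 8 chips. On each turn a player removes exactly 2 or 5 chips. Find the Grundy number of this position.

Grundy values for subtraction set {2, 5}:
g(0) = mex{} = 0
g(1) = mex{} = 0
g(2) = mex{0} = 1
g(3) = mex{0} = 1
g(4) = mex{1} = 0
g(5) = mex{0,1} = 2
g(6) = mex{0} = 1
g(7) = mex{1,2} = 0
g(8) = mex{1} = 0
So g(8) = 0.

0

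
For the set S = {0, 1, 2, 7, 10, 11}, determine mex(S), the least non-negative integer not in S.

3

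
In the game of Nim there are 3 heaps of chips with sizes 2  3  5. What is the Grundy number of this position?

4

Compute the nim-sum pairwise:
2 ⊕ 3 = 1
1 ⊕ 5 = 4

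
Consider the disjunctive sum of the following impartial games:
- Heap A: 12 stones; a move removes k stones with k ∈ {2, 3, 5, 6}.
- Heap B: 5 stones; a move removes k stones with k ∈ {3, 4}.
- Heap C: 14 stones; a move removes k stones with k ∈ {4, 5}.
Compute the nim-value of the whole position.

2

For heap A, compute g(0), g(1), … with moves {2, 3, 5, 6}:
k:     0  1  2  3  4  5  6  7  8  9 10 11 12
g(k):  0  0  1  1  2  2  3  3  0  0  1  1  2
So g(12) = 2.
Grundy values for heap B (subtraction set {3, 4}):
g(0) = mex{} = 0
g(1) = mex{} = 0
g(2) = mex{} = 0
g(3) = mex{0} = 1
g(4) = mex{0} = 1
g(5) = mex{0} = 1
So g(5) = 1.
For heap C, compute g(0), g(1), … with moves {4, 5}:
k:     0  1  2  3  4  5  6  7  8  9 10 11 12 13 14
g(k):  0  0  0  0  1  1  1  1  2  0  0  0  0  1  1
So g(14) = 1.
The value of a disjunctive sum is the nim-sum of the parts.
Combined value = 2 ⊕ 1 ⊕ 1 = 2.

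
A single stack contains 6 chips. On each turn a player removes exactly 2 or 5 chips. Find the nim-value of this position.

1

Build the Grundy sequence with g(k) = mex{g(k−s) : s ∈ {2, 5}, s ≤ k}:
k:     0  1  2  3  4  5  6
g(k):  0  0  1  1  0  2  1
So g(6) = 1.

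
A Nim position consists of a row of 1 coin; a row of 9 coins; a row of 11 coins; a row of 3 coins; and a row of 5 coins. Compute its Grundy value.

Nim-sum: 1 XOR 9 XOR 11 XOR 3 XOR 5 = 5.

5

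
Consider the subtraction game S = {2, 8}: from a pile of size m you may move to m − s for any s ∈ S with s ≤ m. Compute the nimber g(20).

Build the Grundy sequence with g(k) = mex{g(k−s) : s ∈ {2, 8}, s ≤ k}:
k:     0  1  2  3  4  5  6  7  8  9 10 11 12 13 14 15 16 17 18 19 20
g(k):  0  0  1  1  0  0  1  1  2  2  0  0  1  1  0  0  1  1  2  2  0
So g(20) = 0.

0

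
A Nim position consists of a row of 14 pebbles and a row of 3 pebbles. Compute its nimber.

13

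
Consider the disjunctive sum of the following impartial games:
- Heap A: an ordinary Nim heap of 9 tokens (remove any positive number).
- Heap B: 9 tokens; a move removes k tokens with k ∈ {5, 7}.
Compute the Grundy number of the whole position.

Heap A is a plain Nim heap of size 9, so its Grundy value is 9.
For heap B, compute g(0), g(1), … with moves {5, 7}:
g(0) = mex{} = 0
g(1) = mex{} = 0
g(2) = mex{} = 0
g(3) = mex{} = 0
g(4) = mex{} = 0
g(5) = mex{0} = 1
g(6) = mex{0} = 1
g(7) = mex{0} = 1
g(8) = mex{0} = 1
g(9) = mex{0} = 1
So g(9) = 1.
By the Sprague-Grundy theorem, the Grundy value of a sum of independent games is the XOR of the component values.
Combined value = 9 ⊕ 1 = 8.

8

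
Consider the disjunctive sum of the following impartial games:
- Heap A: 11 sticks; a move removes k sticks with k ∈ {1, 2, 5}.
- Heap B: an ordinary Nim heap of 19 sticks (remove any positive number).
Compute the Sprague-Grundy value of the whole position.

For heap A, compute g(0), g(1), … with moves {1, 2, 5}:
k:     0  1  2  3  4  5  6  7  8  9 10 11
g(k):  0  1  2  0  1  2  0  1  2  0  1  2
So g(11) = 2.
Heap B is a plain Nim heap of size 19, so its Grundy value is 19.
The value of a disjunctive sum is the nim-sum of the parts.
Combined value = 2 XOR 19 = 17.

17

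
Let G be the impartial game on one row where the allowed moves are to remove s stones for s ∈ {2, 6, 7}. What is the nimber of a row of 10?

Compute g(0), g(1), … for moves {2, 6, 7}:
k:     0  1  2  3  4  5  6  7  8  9 10
g(k):  0  0  1  1  0  0  1  1  2  0  3
So g(10) = 3.

3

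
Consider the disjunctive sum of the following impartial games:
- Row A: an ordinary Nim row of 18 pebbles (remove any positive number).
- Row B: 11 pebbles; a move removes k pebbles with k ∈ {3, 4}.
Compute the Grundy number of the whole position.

19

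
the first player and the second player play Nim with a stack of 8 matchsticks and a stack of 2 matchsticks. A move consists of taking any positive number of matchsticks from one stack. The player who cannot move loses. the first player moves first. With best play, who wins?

Compute the nim-sum pairwise:
8 ^ 2 = 10
The nim-sum is 10 ≠ 0, so this is an N-position: the player to move can win; the first player has a winning move.

the first player wins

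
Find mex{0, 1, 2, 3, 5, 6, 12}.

4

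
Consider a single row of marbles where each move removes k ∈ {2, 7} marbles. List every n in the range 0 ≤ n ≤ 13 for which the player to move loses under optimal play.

0, 1, 4, 5, 9, 10, 13

Grundy values for subtraction set {2, 7}:
g(0) = mex{} = 0
g(1) = mex{} = 0
g(2) = mex{0} = 1
g(3) = mex{0} = 1
g(4) = mex{1} = 0
g(5) = mex{1} = 0
g(6) = mex{0} = 1
g(7) = mex{0} = 1
g(8) = mex{0,1} = 2
g(9) = mex{1} = 0
g(10) = mex{1,2} = 0
g(11) = mex{0} = 1
g(12) = mex{0} = 1
g(13) = mex{1} = 0
The P-positions (g = 0) in 0..13 are 0, 1, 4, 5, 9, 10, 13.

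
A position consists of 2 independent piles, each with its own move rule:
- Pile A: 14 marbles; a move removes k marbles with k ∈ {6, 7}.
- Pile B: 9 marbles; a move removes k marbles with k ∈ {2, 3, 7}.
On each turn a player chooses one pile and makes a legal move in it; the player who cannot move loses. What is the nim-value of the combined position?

2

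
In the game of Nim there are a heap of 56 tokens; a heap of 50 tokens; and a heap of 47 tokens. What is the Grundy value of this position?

37

Write each in binary and XOR column by column:
  111000  (56)
  110010  (50)
  101111  (47)
  ------
  100101  (37)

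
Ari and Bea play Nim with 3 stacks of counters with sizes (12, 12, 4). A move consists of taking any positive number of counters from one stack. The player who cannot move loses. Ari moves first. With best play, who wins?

Nim-sum: 12 ⊕ 12 ⊕ 4 = 4.
The nim-sum is 4 ≠ 0, so this is an N-position: the player to move can win; Ari has a winning move.

Ari wins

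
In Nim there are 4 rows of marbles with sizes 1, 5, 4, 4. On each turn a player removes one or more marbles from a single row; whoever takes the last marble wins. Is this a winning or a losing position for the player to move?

Winning position

Nim-sum: 1 ^ 5 ^ 4 ^ 4 = 4.
The nim-sum is 4 ≠ 0, so this is an N-position: the player to move can win.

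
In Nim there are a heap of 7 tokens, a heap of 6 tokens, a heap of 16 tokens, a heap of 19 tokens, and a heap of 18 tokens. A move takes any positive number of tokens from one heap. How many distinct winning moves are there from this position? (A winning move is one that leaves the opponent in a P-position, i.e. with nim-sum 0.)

3

Nim-sum: 7 XOR 6 XOR 16 XOR 19 XOR 18 = 16.
The overall nim-sum is X = 16. A heap of size p has a winning move iff p XOR X < p (reduce it to p XOR X).
  7: 7 XOR 16 = 23 ≥ 7 — no move.
  6: 6 XOR 16 = 22 ≥ 6 — no move.
  16: 16 XOR 16 = 0 < 16 — winning move (to 0).
  19: 19 XOR 16 = 3 < 19 — winning move (to 3).
  18: 18 XOR 16 = 2 < 18 — winning move (to 2).
That gives 3 winning moves.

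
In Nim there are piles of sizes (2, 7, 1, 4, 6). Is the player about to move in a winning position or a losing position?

Winning position

In binary:
  010  (2)
  111  (7)
  001  (1)
  100  (4)
  110  (6)
  ---
  110  (6)
The nim-sum is 6 ≠ 0, so this is an N-position: the player to move can win.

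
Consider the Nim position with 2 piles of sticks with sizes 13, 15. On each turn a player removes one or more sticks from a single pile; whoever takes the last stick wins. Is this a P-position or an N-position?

N-position

In binary:
  1101  (13)
  1111  (15)
  ----
  0010  (2)
The nim-sum is 2 ≠ 0, so this is an N-position: the player to move can win.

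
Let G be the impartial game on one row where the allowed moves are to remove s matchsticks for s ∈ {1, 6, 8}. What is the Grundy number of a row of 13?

2

Build the Grundy sequence with g(k) = mex{g(k−s) : s ∈ {1, 6, 8}, s ≤ k}:
k:     0  1  2  3  4  5  6  7  8  9 10 11 12 13
g(k):  0  1  0  1  0  1  2  0  1  0  1  0  1  2
So g(13) = 2.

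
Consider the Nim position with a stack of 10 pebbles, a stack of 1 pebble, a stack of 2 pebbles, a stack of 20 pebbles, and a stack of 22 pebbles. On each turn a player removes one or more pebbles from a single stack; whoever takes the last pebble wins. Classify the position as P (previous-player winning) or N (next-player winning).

Compute the nim-sum pairwise:
10 ⊕ 1 = 11
11 ⊕ 2 = 9
9 ⊕ 20 = 29
29 ⊕ 22 = 11
The nim-sum is 11 ≠ 0, so this is an N-position: the player to move can win.

N-position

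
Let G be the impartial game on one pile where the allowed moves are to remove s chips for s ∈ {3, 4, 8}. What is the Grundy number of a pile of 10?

1

Build the Grundy sequence with g(k) = mex{g(k−s) : s ∈ {3, 4, 8}, s ≤ k}:
g(0) = mex{} = 0
g(1) = mex{} = 0
g(2) = mex{} = 0
g(3) = mex{0} = 1
g(4) = mex{0} = 1
g(5) = mex{0} = 1
g(6) = mex{0,1} = 2
g(7) = mex{1} = 0
g(8) = mex{0,1} = 2
g(9) = mex{0,1,2} = 3
g(10) = mex{0,2} = 1
So g(10) = 1.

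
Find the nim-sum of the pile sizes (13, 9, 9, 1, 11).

7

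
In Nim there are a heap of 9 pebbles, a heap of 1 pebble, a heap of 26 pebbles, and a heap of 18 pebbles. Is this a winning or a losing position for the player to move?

Losing position

Bitwise XOR of the heap sizes:
  01001  (9)
  00001  (1)
  11010  (26)
  10010  (18)
  -----
  00000  (0)
The nim-sum is 0, so this is a P-position: the player to move is in a losing position under optimal play.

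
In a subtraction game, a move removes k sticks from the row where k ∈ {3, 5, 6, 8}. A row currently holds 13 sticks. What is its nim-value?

0

Compute g(0), g(1), … for moves {3, 5, 6, 8}:
k:     0  1  2  3  4  5  6  7  8  9 10 11 12 13
g(k):  0  0  0  1  1  1  2  2  2  3  3  0  0  0
So g(13) = 0.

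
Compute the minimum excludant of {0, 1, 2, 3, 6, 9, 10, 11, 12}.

4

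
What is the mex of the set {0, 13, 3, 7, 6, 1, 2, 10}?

The values 0, 1, 2, 3 are all present; 4 is the first non-negative integer missing from the set.

4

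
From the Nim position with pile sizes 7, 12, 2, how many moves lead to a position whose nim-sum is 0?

1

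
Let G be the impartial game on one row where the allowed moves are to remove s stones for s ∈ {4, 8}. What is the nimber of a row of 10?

Build the Grundy sequence with g(k) = mex{g(k−s) : s ∈ {4, 8}, s ≤ k}:
g(0) = mex{} = 0
g(1) = mex{} = 0
g(2) = mex{} = 0
g(3) = mex{} = 0
g(4) = mex{0} = 1
g(5) = mex{0} = 1
g(6) = mex{0} = 1
g(7) = mex{0} = 1
g(8) = mex{0,1} = 2
g(9) = mex{0,1} = 2
g(10) = mex{0,1} = 2
So g(10) = 2.

2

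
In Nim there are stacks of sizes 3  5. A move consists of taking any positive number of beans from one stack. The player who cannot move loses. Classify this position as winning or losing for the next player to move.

Winning position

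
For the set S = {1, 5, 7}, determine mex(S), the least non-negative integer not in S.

0 is not in the set, so the mex is 0.

0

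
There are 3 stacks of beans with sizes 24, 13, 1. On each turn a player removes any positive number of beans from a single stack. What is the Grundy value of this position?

20

Write each in binary and XOR column by column:
  11000  (24)
  01101  (13)
  00001  (1)
  -----
  10100  (20)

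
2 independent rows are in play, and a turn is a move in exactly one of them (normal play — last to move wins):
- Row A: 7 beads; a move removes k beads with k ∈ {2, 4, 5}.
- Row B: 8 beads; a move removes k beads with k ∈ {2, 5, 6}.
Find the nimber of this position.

0

Build the Grundy sequence for row A with g(k) = mex{g(k−s) : s ∈ {2, 4, 5}, s ≤ k}:
k:     0  1  2  3  4  5  6  7
g(k):  0  0  1  1  2  2  3  0
So g(7) = 0.
Build the Grundy sequence for row B with g(k) = mex{g(k−s) : s ∈ {2, 5, 6}, s ≤ k}:
k:     0  1  2  3  4  5  6  7  8
g(k):  0  0  1  1  0  2  1  3  0
So g(8) = 0.
The value of a disjunctive sum is the nim-sum of the parts.
Combined value = 0 XOR 0 = 0.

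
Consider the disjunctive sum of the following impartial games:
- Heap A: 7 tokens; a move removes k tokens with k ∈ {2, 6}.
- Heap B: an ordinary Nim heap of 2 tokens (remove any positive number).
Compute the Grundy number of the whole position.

For heap A, compute g(0), g(1), … with moves {2, 6}:
g(0) = mex{} = 0
g(1) = mex{} = 0
g(2) = mex{0} = 1
g(3) = mex{0} = 1
g(4) = mex{1} = 0
g(5) = mex{1} = 0
g(6) = mex{0} = 1
g(7) = mex{0} = 1
So g(7) = 1.
Heap B is a plain Nim heap of size 2, so its Grundy value is 2.
The value of a disjunctive sum is the nim-sum of the parts.
Combined value = 1 XOR 2 = 3.

3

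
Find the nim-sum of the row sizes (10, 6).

Compute the nim-sum pairwise:
10 ^ 6 = 12

12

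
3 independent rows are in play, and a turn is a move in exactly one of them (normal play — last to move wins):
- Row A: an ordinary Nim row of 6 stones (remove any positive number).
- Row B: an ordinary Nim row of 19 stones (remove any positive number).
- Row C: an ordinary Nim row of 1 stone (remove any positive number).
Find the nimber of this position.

20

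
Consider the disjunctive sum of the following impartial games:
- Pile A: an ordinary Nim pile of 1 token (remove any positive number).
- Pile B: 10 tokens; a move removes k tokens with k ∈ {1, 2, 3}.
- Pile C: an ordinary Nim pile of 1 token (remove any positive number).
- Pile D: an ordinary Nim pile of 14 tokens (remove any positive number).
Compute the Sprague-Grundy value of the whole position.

12

Pile A is a plain Nim pile of size 1, so its Grundy value is 1.
Grundy values for pile B (subtraction set {1, 2, 3}):
k:     0  1  2  3  4  5  6  7  8  9 10
g(k):  0  1  2  3  0  1  2  3  0  1  2
So g(10) = 2.
Pile C is a plain Nim pile of size 1, so its Grundy value is 1.
Pile D is a plain Nim pile of size 14, so its Grundy value is 14.
The value of a disjunctive sum is the nim-sum of the parts.
Combined value = 1 ⊕ 2 ⊕ 1 ⊕ 14 = 12.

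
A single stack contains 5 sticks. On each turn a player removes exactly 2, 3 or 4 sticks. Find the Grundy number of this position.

Grundy values for subtraction set {2, 3, 4}:
k:     0  1  2  3  4  5
g(k):  0  0  1  1  2  2
So g(5) = 2.

2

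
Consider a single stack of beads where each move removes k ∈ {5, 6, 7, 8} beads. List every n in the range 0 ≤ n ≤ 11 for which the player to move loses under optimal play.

0, 1, 2, 3, 4

Grundy values for subtraction set {5, 6, 7, 8}:
g(0) = mex{} = 0
g(1) = mex{} = 0
g(2) = mex{} = 0
g(3) = mex{} = 0
g(4) = mex{} = 0
g(5) = mex{0} = 1
g(6) = mex{0} = 1
g(7) = mex{0} = 1
g(8) = mex{0} = 1
g(9) = mex{0} = 1
g(10) = mex{0,1} = 2
g(11) = mex{0,1} = 2
The P-positions (g = 0) in 0..11 are 0, 1, 2, 3, 4.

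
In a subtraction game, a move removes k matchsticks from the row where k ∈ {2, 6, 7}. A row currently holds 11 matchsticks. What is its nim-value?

1

Grundy values for subtraction set {2, 6, 7}:
g(0) = mex{} = 0
g(1) = mex{} = 0
g(2) = mex{0} = 1
g(3) = mex{0} = 1
g(4) = mex{1} = 0
g(5) = mex{1} = 0
g(6) = mex{0} = 1
g(7) = mex{0} = 1
g(8) = mex{0,1} = 2
g(9) = mex{1} = 0
g(10) = mex{0,1,2} = 3
g(11) = mex{0} = 1
So g(11) = 1.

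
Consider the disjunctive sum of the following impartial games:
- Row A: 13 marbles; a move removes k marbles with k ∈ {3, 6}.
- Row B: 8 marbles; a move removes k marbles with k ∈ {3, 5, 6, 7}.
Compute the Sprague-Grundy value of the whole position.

3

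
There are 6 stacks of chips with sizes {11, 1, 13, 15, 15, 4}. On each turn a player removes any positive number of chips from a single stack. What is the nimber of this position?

3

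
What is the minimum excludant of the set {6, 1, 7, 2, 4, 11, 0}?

The values 0, 1, 2 are all present; 3 is the first non-negative integer missing from the set.

3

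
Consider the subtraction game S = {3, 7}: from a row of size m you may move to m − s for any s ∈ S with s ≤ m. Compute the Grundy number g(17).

Compute g(0), g(1), … for moves {3, 7}:
k:     0  1  2  3  4  5  6  7  8  9 10 11 12 13 14 15 16 17
g(k):  0  0  0  1  1  1  0  2  2  1  0  0  0  1  1  1  0  2
So g(17) = 2.

2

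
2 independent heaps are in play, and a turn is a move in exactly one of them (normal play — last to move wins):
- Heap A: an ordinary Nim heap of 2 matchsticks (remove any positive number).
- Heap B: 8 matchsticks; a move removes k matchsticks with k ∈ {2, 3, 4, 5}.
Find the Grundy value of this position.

2

Heap A is a plain Nim heap of size 2, so its Grundy value is 2.
Build the Grundy sequence for heap B with g(k) = mex{g(k−s) : s ∈ {2, 3, 4, 5}, s ≤ k}:
g(0) = mex{} = 0
g(1) = mex{} = 0
g(2) = mex{0} = 1
g(3) = mex{0} = 1
g(4) = mex{0,1} = 2
g(5) = mex{0,1} = 2
g(6) = mex{0,1,2} = 3
g(7) = mex{1,2} = 0
g(8) = mex{1,2,3} = 0
So g(8) = 0.
By the Sprague-Grundy theorem, the Grundy value of a sum of independent games is the XOR of the component values.
Combined value = 2 XOR 0 = 2.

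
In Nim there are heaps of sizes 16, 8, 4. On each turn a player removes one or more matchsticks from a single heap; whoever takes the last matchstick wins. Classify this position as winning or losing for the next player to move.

Winning position

Nim-sum: 16 XOR 8 XOR 4 = 28.
The nim-sum is 28 ≠ 0, so this is an N-position: the player to move can win.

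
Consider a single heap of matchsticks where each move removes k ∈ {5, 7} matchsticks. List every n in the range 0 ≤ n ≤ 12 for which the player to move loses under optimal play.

0, 1, 2, 3, 4, 12

Compute g(0), g(1), … for moves {5, 7}:
k:     0  1  2  3  4  5  6  7  8  9 10 11 12
g(k):  0  0  0  0  0  1  1  1  1  1  2  2  0
The P-positions (g = 0) in 0..12 are 0, 1, 2, 3, 4, 12.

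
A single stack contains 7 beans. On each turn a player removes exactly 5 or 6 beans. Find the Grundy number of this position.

Grundy values for subtraction set {5, 6}:
k:     0  1  2  3  4  5  6  7
g(k):  0  0  0  0  0  1  1  1
So g(7) = 1.

1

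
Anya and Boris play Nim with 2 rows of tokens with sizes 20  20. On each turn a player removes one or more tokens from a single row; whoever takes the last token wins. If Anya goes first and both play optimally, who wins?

Compute the nim-sum pairwise:
20 ⊕ 20 = 0
The nim-sum is 0, so this is a P-position: the player to move is in a losing position under optimal play; Anya is about to move from it and so loses — Boris wins.

Boris wins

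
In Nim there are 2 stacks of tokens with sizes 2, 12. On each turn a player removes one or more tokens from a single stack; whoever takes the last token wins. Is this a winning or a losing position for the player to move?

Winning position

Write each in binary and XOR column by column:
  0010  (2)
  1100  (12)
  ----
  1110  (14)
The nim-sum is 14 ≠ 0, so this is an N-position: the player to move can win.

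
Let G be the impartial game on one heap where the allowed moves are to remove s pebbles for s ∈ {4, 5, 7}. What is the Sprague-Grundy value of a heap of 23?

Compute g(0), g(1), … for moves {4, 5, 7}:
k:     0  1  2  3  4  5  6  7  8  9 10 11 12 13 14 15 16 17 18 19 20 21 22 23
g(k):  0  0  0  0  1  1  1  1  2  2  2  0  0  0  0  1  1  1  1  2  2  2  0  0
So g(23) = 0.

0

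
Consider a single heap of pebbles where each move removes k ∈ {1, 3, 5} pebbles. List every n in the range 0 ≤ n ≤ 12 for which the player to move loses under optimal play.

0, 2, 4, 6, 8, 10, 12

Grundy values for subtraction set {1, 3, 5}:
k:     0  1  2  3  4  5  6  7  8  9 10 11 12
g(k):  0  1  0  1  0  1  0  1  0  1  0  1  0
The P-positions (g = 0) in 0..12 are 0, 2, 4, 6, 8, 10, 12.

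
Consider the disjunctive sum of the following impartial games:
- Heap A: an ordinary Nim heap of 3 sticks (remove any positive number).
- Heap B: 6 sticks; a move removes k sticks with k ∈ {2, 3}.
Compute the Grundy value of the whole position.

Heap A is a plain Nim heap of size 3, so its Grundy value is 3.
Grundy values for heap B (subtraction set {2, 3}):
k:     0  1  2  3  4  5  6
g(k):  0  0  1  1  2  0  0
So g(6) = 0.
The value of a disjunctive sum is the nim-sum of the parts.
Combined value = 3 XOR 0 = 3.

3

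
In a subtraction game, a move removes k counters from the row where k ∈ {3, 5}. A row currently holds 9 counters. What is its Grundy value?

0

Compute g(0), g(1), … for moves {3, 5}:
g(0) = mex{} = 0
g(1) = mex{} = 0
g(2) = mex{} = 0
g(3) = mex{0} = 1
g(4) = mex{0} = 1
g(5) = mex{0} = 1
g(6) = mex{0,1} = 2
g(7) = mex{0,1} = 2
g(8) = mex{1} = 0
g(9) = mex{1,2} = 0
So g(9) = 0.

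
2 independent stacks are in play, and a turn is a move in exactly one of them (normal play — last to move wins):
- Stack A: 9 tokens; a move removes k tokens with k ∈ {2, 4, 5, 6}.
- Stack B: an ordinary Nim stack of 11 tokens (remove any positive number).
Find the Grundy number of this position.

11

Build the Grundy sequence for stack A with g(k) = mex{g(k−s) : s ∈ {2, 4, 5, 6}, s ≤ k}:
k:     0  1  2  3  4  5  6  7  8  9
g(k):  0  0  1  1  2  2  3  3  0  0
So g(9) = 0.
Stack B is a plain Nim stack of size 11, so its Grundy value is 11.
The value of a disjunctive sum is the nim-sum of the parts.
Combined value = 0 ⊕ 11 = 11.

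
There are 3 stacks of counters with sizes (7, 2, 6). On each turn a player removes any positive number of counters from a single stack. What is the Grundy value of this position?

3

Compute the nim-sum pairwise:
7 ^ 2 = 5
5 ^ 6 = 3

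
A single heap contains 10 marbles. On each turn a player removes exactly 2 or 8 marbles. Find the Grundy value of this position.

0

Build the Grundy sequence with g(k) = mex{g(k−s) : s ∈ {2, 8}, s ≤ k}:
g(0) = mex{} = 0
g(1) = mex{} = 0
g(2) = mex{0} = 1
g(3) = mex{0} = 1
g(4) = mex{1} = 0
g(5) = mex{1} = 0
g(6) = mex{0} = 1
g(7) = mex{0} = 1
g(8) = mex{0,1} = 2
g(9) = mex{0,1} = 2
g(10) = mex{1,2} = 0
So g(10) = 0.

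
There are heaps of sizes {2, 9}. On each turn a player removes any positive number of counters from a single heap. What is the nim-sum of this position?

Compute the nim-sum pairwise:
2 XOR 9 = 11

11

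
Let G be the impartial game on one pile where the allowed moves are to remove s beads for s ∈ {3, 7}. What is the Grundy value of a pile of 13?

Grundy values for subtraction set {3, 7}:
k:     0  1  2  3  4  5  6  7  8  9 10 11 12 13
g(k):  0  0  0  1  1  1  0  2  2  1  0  0  0  1
So g(13) = 1.

1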